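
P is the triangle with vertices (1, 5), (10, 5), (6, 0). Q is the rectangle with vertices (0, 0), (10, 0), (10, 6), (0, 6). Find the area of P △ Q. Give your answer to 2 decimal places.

|P| = 22.5, |Q| = 60, |P∩Q| = 22.5.
|P △ Q| = |P| + |Q| − 2·|P∩Q| = 22.5 + 60 − 45 = 37.50.

37.50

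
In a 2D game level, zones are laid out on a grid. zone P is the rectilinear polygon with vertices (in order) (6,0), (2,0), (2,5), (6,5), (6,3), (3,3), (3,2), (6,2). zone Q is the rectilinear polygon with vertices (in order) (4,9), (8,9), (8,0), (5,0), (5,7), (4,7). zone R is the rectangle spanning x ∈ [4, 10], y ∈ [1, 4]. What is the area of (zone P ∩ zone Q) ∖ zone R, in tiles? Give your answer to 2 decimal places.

2.00

|zone P ∩ zone Q| = 4.
|(zone P ∩ zone Q) ∩ zone R| = 2.
|(zone P ∩ zone Q) ∖ zone R| = 4 − 2 = 2.00.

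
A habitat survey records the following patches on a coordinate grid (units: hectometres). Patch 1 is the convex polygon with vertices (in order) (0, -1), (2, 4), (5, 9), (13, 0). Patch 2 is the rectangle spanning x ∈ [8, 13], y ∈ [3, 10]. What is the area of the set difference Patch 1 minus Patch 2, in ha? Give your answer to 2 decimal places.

|Patch 1| = 65, |Patch 1∩Patch 2| = 3.0625.
|Patch 1 ∖ Patch 2| = |Patch 1| − |Patch 1∩Patch 2| = 65 − 3.0625 = 61.94.

61.94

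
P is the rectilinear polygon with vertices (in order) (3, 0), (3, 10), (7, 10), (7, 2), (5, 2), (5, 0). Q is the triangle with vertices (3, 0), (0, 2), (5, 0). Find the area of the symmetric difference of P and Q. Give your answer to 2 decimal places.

36.40

|P| = 36, |Q| = 2, |P∩Q| = 0.8.
|P △ Q| = |P| + |Q| − 2·|P∩Q| = 36 + 2 − 1.6 = 36.40.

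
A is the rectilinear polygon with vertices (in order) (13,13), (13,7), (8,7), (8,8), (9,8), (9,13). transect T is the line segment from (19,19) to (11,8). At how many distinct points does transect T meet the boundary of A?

The segment meets the boundary at (13,10.75).

1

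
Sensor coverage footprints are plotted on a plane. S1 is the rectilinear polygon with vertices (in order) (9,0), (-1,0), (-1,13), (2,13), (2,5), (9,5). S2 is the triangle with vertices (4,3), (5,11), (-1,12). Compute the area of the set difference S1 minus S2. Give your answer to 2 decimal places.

|S1| = 74, |S1∩S2| = 8.7111.
|S1 ∖ S2| = |S1| − |S1∩S2| = 74 − 8.7111 = 65.29.

65.29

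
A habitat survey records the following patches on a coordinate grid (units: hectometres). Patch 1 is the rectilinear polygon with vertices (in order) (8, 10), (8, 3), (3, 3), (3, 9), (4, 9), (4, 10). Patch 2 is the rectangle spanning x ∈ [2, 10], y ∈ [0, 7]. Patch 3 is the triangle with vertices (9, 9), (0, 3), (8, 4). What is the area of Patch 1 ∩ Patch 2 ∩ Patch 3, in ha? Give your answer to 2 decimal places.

13.56

The intersection is the polygon with vertices (3,5), (6,7), (8,7), (8,4), (3,3.375).
By the shoelace formula its area is 13.56.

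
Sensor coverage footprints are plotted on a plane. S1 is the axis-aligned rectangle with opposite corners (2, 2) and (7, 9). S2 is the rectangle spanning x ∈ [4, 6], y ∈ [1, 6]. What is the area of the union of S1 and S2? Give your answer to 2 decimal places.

By inclusion–exclusion:
Individual areas: |S1| = 35, |S2| = 10.
|S1∩S2|: x∈[4,6], y∈[2,6] → 2·4 = 8.
|S1 ∪ S2| = 45 − 8 = 37.00.

37.00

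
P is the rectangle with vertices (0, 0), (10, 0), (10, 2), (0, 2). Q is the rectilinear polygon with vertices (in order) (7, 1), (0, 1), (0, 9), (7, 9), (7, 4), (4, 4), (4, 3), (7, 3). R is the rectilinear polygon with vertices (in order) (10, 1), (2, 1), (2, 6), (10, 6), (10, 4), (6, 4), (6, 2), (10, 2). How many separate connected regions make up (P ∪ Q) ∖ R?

(P ∪ Q) ∖ R splits into 2 disjoint pieces (area 41, area 1).

2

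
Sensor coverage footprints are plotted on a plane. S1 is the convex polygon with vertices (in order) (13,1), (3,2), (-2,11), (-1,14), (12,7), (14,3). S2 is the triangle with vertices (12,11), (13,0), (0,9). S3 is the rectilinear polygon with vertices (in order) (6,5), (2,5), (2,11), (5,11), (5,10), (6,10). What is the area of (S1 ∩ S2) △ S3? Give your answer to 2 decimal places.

|S1 ∩ S2| = 53.9674.
|(S1 ∩ S2) ∩ S3| = 13.7265.
|(S1 ∩ S2) △ S3| = 53.9674 + 23 − 27.453 = 49.51.

49.51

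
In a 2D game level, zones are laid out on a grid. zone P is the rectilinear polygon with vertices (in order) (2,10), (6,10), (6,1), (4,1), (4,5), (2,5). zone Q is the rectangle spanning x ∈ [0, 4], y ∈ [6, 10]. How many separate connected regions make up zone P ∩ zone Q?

1

zone P ∩ zone Q is a single connected region.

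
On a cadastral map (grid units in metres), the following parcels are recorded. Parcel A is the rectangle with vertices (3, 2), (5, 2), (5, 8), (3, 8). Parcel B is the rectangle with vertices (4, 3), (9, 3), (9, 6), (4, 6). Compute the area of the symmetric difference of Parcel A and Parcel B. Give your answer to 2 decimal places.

|Parcel A∩Parcel B|: x∈[4,5], y∈[3,6] → 1·3 = 3.
|Parcel A △ Parcel B| = |Parcel A| + |Parcel B| − 2·|Parcel A∩Parcel B| = 12 + 15 − 6 = 21.00.

21.00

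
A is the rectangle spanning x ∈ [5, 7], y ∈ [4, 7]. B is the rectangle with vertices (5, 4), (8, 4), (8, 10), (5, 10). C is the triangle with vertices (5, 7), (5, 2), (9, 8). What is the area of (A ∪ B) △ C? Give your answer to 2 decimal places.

|A ∪ B| = 18.
|(A ∪ B) ∩ C| = 8.0417.
|(A ∪ B) △ C| = 18 + 10 − 16.0833 = 11.92.

11.92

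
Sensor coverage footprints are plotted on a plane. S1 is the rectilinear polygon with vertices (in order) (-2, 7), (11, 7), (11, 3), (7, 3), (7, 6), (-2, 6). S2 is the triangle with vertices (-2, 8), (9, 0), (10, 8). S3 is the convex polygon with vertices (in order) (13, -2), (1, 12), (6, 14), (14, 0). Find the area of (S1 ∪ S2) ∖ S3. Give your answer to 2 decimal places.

35.37

|S1 ∪ S2| = 55.5625.
|(S1 ∪ S2) ∩ S3| = 20.1932.
|(S1 ∪ S2) ∖ S3| = 55.5625 − 20.1932 = 35.37.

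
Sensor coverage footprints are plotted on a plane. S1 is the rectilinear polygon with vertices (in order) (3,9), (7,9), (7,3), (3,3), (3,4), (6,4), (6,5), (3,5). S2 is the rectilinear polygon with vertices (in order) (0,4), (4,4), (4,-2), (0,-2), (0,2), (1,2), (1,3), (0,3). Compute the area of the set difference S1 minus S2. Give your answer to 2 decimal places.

|S1| = 21, |S1∩S2| = 1.
|S1 ∖ S2| = |S1| − |S1∩S2| = 21 − 1 = 20.00.

20.00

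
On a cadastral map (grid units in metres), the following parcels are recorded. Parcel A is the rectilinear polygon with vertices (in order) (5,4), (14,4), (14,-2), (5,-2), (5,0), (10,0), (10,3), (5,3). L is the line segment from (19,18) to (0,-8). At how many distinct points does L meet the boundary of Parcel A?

The segment meets the boundary at (5.846,0), (5,-1.158), (8.038,3), (8.769,4).

4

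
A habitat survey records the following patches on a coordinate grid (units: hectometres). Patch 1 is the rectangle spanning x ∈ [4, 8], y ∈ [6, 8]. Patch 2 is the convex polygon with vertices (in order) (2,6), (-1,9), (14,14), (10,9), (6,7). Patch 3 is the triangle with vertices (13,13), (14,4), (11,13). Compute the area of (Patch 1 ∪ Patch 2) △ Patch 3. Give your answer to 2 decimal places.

55.27

|Patch 1 ∪ Patch 2| = 50.5.
|(Patch 1 ∪ Patch 2) ∩ Patch 3| = 2.1133.
|(Patch 1 ∪ Patch 2) △ Patch 3| = 50.5 + 9 − 4.2267 = 55.27.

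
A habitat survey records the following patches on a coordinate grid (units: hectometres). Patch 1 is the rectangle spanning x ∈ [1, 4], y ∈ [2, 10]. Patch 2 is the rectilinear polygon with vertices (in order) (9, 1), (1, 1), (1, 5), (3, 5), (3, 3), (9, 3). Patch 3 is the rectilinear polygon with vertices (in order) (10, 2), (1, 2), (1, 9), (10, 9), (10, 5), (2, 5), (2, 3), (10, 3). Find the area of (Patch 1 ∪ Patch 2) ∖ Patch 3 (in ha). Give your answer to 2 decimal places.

|Patch 1 ∪ Patch 2| = 37.
|(Patch 1 ∪ Patch 2) ∩ Patch 3| = 22.
|(Patch 1 ∪ Patch 2) ∖ Patch 3| = 37 − 22 = 15.00.

15.00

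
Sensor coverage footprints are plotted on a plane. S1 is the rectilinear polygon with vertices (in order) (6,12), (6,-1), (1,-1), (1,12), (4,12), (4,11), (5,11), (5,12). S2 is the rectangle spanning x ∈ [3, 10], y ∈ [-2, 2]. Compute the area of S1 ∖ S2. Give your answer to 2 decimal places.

|S1| = 64, |S1∩S2| = 9.
|S1 ∖ S2| = |S1| − |S1∩S2| = 64 − 9 = 55.00.

55.00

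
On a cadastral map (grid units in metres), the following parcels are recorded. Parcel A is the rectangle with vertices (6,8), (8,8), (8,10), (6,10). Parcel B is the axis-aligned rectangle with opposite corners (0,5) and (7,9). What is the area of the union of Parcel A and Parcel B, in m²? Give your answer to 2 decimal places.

By inclusion–exclusion:
Individual areas: |Parcel A| = 4, |Parcel B| = 28.
|Parcel A∩Parcel B|: x∈[6,7], y∈[8,9] → 1·1 = 1.
|Parcel A ∪ Parcel B| = 32 − 1 = 31.00.

31.00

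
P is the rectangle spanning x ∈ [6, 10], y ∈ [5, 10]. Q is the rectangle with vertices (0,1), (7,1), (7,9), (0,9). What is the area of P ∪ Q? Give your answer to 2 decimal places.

72.00

By inclusion–exclusion:
Individual areas: |P| = 20, |Q| = 56.
|P∩Q|: x∈[6,7], y∈[5,9] → 1·4 = 4.
|P ∪ Q| = 76 − 4 = 72.00.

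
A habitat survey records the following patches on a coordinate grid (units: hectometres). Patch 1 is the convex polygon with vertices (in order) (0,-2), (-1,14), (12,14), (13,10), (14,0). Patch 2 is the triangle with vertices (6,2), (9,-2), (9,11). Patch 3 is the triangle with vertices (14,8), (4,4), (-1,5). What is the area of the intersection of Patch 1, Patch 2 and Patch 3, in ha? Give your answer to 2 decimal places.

The intersection is the polygon with vertices (7.571,6.714), (9,7), (9,6), (7.077,5.231).
By the shoelace formula its area is 1.95.

1.95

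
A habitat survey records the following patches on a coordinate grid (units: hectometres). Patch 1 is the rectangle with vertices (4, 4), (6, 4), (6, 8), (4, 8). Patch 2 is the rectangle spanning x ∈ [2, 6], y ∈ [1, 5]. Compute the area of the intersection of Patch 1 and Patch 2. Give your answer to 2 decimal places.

|Patch 1∩Patch 2|: x∈[4,6], y∈[4,5] → 2·1 = 2.

2.00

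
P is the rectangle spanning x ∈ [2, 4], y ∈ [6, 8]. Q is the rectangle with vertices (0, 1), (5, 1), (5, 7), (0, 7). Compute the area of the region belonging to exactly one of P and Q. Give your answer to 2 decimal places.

30.00

|P∩Q|: x∈[2,4], y∈[6,7] → 2·1 = 2.
|P △ Q| = |P| + |Q| − 2·|P∩Q| = 4 + 30 − 4 = 30.00.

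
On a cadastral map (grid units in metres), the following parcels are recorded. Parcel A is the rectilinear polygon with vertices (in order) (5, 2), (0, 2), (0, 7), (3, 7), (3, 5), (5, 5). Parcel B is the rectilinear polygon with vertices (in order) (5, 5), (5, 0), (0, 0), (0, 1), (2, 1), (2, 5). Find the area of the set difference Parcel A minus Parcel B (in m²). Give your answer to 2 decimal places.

|Parcel A| = 21, |Parcel A∩Parcel B| = 9.
|Parcel A ∖ Parcel B| = |Parcel A| − |Parcel A∩Parcel B| = 21 − 9 = 12.00.

12.00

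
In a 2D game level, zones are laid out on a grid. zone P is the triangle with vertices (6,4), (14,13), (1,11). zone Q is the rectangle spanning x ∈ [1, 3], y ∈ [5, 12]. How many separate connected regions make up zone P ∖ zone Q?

zone P ∖ zone Q is a single connected region.

1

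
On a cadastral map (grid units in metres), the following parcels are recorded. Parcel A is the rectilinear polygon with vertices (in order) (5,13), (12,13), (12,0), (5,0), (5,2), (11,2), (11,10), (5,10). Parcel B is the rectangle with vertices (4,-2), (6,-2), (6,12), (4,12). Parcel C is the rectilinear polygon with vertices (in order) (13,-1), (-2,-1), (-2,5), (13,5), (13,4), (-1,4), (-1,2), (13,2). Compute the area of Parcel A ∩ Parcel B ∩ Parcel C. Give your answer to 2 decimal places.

The intersection is the polygon with vertices (5,2), (6,2), (6,0), (5,0).
By the shoelace formula its area is 2.00.

2.00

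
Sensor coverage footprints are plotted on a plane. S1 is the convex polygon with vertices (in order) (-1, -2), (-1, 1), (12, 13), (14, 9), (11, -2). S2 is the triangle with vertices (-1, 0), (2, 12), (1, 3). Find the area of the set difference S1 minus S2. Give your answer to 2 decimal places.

125.80

|S1| = 126.5, |S1∩S2| = 0.7042.
|S1 ∖ S2| = |S1| − |S1∩S2| = 126.5 − 0.7042 = 125.80.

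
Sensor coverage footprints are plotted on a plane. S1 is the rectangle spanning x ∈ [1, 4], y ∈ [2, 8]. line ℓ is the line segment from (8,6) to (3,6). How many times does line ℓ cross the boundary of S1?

The segment meets the boundary at (4,6).

1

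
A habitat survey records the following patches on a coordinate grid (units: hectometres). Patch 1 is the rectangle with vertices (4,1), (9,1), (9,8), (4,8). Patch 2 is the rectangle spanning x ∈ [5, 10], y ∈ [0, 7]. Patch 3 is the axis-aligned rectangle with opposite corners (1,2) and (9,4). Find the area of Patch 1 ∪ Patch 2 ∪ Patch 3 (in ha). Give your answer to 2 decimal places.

By inclusion–exclusion:
Individual areas: |Patch 1| = 35, |Patch 2| = 35, |Patch 3| = 16.
|Patch 1∩Patch 2|: x∈[5,9], y∈[1,7] → 4·6 = 24.
|Patch 1∩Patch 3|: x∈[4,9], y∈[2,4] → 5·2 = 10.
|Patch 2∩Patch 3|: x∈[5,9], y∈[2,4] → 4·2 = 8.
|Patch 1∩Patch 2∩Patch 3| = 8.
|Patch 1 ∪ Patch 2 ∪ Patch 3| = 86 − 42 + 8 = 52.00.

52.00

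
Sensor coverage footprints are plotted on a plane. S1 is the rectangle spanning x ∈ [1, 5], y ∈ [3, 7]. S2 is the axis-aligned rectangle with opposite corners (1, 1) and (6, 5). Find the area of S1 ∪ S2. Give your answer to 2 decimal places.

By inclusion–exclusion:
Individual areas: |S1| = 16, |S2| = 20.
|S1∩S2|: x∈[1,5], y∈[3,5] → 4·2 = 8.
|S1 ∪ S2| = 36 − 8 = 28.00.

28.00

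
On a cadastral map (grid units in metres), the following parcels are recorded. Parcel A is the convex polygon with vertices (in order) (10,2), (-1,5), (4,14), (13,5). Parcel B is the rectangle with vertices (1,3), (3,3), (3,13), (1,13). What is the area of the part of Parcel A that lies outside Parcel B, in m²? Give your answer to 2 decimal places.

71.56

|Parcel A| = 84, |Parcel A∩Parcel B| = 12.4364.
|Parcel A ∖ Parcel B| = |Parcel A| − |Parcel A∩Parcel B| = 84 − 12.4364 = 71.56.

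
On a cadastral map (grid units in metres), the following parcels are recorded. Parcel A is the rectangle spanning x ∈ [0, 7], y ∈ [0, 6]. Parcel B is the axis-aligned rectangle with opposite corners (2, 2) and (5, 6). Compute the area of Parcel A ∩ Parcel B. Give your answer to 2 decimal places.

|Parcel A∩Parcel B|: x∈[2,5], y∈[2,6] → 3·4 = 12.

12.00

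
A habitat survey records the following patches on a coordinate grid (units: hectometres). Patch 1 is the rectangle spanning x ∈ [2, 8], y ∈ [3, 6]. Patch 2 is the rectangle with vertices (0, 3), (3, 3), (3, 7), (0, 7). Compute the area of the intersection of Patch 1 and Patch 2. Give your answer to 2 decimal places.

3.00

|Patch 1∩Patch 2|: x∈[2,3], y∈[3,6] → 1·3 = 3.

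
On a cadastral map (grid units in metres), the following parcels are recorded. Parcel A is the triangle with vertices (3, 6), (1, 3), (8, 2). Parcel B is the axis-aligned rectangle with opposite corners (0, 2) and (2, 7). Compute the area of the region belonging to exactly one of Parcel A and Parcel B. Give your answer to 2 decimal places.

19.86

|Parcel A| = 11.5, |Parcel B| = 10, |Parcel A∩Parcel B| = 0.8214.
|Parcel A △ Parcel B| = |Parcel A| + |Parcel B| − 2·|Parcel A∩Parcel B| = 11.5 + 10 − 1.6429 = 19.86.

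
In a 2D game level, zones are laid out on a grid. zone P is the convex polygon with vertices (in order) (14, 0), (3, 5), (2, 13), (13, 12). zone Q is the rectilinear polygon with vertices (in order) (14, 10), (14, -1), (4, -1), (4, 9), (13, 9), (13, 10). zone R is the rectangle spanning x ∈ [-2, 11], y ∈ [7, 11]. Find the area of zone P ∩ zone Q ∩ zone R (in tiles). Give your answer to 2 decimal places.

The intersection is the polygon with vertices (4,9), (11,9), (11,7), (4,7).
By the shoelace formula its area is 14.00.

14.00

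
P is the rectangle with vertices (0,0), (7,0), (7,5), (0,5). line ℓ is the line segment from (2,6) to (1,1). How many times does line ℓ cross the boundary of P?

1

The segment meets the boundary at (1.8,5).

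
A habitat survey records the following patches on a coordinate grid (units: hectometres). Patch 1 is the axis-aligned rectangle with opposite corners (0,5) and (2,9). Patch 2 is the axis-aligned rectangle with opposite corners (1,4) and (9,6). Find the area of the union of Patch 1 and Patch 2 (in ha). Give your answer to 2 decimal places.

By inclusion–exclusion:
Individual areas: |Patch 1| = 8, |Patch 2| = 16.
|Patch 1∩Patch 2|: x∈[1,2], y∈[5,6] → 1·1 = 1.
|Patch 1 ∪ Patch 2| = 24 − 1 = 23.00.

23.00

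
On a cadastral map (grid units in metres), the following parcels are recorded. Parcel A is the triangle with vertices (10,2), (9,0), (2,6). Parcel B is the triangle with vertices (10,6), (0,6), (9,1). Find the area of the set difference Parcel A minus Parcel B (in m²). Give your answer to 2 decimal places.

2.70

|Parcel A| = 10, |Parcel A∩Parcel B| = 7.2967.
|Parcel A ∖ Parcel B| = |Parcel A| − |Parcel A∩Parcel B| = 10 − 7.2967 = 2.70.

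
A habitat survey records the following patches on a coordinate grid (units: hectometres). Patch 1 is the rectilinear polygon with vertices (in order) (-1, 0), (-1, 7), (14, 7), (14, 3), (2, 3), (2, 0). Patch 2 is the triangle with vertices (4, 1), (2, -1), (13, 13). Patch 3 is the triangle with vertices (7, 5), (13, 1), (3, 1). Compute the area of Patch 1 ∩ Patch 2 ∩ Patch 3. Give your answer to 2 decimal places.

0.45

The intersection is the polygon with vertices (5.5,3), (5.143,3), (5.667,3.667), (7,5).
By the shoelace formula its area is 0.45.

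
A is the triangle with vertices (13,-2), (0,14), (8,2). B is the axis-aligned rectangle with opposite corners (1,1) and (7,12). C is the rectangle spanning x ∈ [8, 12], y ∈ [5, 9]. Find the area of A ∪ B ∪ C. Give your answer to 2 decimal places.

89.70

By inclusion–exclusion:
Individual areas: |A| = 14, |B| = 66, |C| = 16.
|A∩B| = 6.3045.
|A∩C| = 0.
|B∩C| = 0 (no overlap).
|A∩B∩C| = 0.
|A ∪ B ∪ C| = 96 − 6.3045 + 0 = 89.70.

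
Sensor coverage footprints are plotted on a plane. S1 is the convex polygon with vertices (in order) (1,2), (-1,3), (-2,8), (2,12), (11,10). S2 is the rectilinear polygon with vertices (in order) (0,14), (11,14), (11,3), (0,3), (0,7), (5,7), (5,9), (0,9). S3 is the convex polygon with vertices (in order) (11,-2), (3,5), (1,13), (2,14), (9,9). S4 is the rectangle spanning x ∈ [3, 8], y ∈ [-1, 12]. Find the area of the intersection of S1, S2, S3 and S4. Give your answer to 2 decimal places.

22.60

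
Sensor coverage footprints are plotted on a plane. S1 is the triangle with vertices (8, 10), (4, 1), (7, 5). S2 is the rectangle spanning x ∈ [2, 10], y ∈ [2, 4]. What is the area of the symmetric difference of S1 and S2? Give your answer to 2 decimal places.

19.06

|S1| = 5.5, |S2| = 16, |S1∩S2| = 1.2222.
|S1 △ S2| = |S1| + |S2| − 2·|S1∩S2| = 5.5 + 16 − 2.4444 = 19.06.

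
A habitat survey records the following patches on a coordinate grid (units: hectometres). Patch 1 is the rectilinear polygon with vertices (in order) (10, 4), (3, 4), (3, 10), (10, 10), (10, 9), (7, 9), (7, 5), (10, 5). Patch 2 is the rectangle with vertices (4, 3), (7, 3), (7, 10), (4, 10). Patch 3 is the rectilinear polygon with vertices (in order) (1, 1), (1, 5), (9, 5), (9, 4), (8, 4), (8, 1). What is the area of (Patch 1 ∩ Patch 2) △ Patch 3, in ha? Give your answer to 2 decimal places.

|Patch 1 ∩ Patch 2| = 18.
|(Patch 1 ∩ Patch 2) ∩ Patch 3| = 3.
|(Patch 1 ∩ Patch 2) △ Patch 3| = 18 + 29 − 6 = 41.00.

41.00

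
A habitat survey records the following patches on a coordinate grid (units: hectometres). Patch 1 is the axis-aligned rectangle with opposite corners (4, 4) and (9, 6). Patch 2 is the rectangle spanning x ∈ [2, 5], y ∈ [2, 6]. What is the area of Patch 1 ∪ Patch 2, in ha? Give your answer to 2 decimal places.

By inclusion–exclusion:
Individual areas: |Patch 1| = 10, |Patch 2| = 12.
|Patch 1∩Patch 2|: x∈[4,5], y∈[4,6] → 1·2 = 2.
|Patch 1 ∪ Patch 2| = 22 − 2 = 20.00.

20.00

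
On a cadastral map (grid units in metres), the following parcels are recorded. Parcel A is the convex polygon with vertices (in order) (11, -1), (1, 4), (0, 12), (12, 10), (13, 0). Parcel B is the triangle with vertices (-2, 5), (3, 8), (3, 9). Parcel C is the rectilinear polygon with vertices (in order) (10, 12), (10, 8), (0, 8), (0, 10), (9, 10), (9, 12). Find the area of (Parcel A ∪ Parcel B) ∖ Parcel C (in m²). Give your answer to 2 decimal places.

96.03

|Parcel A ∪ Parcel B| = 115.699.
|(Parcel A ∪ Parcel B) ∩ Parcel C| = 19.6667.
|(Parcel A ∪ Parcel B) ∖ Parcel C| = 115.699 − 19.6667 = 96.03.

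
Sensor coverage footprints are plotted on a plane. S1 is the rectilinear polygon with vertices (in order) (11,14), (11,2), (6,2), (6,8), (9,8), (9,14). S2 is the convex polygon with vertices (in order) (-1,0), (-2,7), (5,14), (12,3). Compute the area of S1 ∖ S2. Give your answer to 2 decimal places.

|S1| = 42, |S1∩S2| = 24.9777.
|S1 ∖ S2| = |S1| − |S1∩S2| = 42 − 24.9777 = 17.02.

17.02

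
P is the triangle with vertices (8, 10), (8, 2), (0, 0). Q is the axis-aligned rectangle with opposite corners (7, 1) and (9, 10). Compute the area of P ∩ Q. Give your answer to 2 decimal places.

The intersection is the polygon with vertices (8,2), (7,1.75), (7,8.75), (8,10).
By the shoelace formula its area is 7.50.

7.50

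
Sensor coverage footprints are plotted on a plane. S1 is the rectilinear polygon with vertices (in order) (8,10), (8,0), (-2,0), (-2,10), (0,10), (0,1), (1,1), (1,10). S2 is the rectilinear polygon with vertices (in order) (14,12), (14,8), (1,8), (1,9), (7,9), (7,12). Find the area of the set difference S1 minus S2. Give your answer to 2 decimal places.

83.00

|S1| = 91, |S1∩S2| = 8.
|S1 ∖ S2| = |S1| − |S1∩S2| = 91 − 8 = 83.00.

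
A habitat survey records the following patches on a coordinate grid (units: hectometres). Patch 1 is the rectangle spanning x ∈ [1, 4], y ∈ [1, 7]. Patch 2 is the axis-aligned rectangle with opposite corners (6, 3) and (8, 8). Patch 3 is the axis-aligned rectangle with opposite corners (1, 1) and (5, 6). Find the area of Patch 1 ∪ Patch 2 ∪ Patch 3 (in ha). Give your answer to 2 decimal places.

33.00

By inclusion–exclusion:
Individual areas: |Patch 1| = 18, |Patch 2| = 10, |Patch 3| = 20.
|Patch 1∩Patch 2| = 0 (no overlap).
|Patch 1∩Patch 3|: x∈[1,4], y∈[1,6] → 3·5 = 15.
|Patch 2∩Patch 3| = 0 (no overlap).
|Patch 1∩Patch 2∩Patch 3| = 0.
|Patch 1 ∪ Patch 2 ∪ Patch 3| = 48 − 15 + 0 = 33.00.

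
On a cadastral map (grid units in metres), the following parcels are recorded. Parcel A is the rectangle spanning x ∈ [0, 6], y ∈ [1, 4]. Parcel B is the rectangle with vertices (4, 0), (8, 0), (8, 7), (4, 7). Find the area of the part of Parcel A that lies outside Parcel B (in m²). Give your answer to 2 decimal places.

12.00

|Parcel A∩Parcel B|: x∈[4,6], y∈[1,4] → 2·3 = 6.
|Parcel A| = 18.
|Parcel A ∖ Parcel B| = |Parcel A| − |Parcel A∩Parcel B| = 18 − 6 = 12.00.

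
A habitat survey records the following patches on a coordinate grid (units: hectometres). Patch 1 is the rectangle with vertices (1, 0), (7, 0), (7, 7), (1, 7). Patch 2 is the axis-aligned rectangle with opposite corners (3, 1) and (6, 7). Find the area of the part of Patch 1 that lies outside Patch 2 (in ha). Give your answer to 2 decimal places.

24.00

|Patch 1∩Patch 2|: x∈[3,6], y∈[1,7] → 3·6 = 18.
|Patch 1| = 42.
|Patch 1 ∖ Patch 2| = |Patch 1| − |Patch 1∩Patch 2| = 42 − 18 = 24.00.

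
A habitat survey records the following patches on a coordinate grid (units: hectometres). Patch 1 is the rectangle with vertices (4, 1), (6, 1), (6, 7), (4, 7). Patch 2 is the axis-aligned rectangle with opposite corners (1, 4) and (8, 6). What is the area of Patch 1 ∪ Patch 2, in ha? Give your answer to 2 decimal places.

By inclusion–exclusion:
Individual areas: |Patch 1| = 12, |Patch 2| = 14.
|Patch 1∩Patch 2|: x∈[4,6], y∈[4,6] → 2·2 = 4.
|Patch 1 ∪ Patch 2| = 26 − 4 = 22.00.

22.00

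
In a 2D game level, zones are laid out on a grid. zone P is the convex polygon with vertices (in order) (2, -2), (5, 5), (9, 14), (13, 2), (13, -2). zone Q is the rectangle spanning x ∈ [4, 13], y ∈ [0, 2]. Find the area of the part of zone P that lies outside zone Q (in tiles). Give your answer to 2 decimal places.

|zone P| = 96.5, |zone P∩zone Q| = 18.
|zone P ∖ zone Q| = |zone P| − |zone P∩zone Q| = 96.5 − 18 = 78.50.

78.50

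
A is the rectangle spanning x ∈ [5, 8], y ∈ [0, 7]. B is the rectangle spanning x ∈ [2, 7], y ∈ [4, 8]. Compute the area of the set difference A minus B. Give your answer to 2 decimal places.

|A∩B|: x∈[5,7], y∈[4,7] → 2·3 = 6.
|A| = 21.
|A ∖ B| = |A| − |A∩B| = 21 − 6 = 15.00.

15.00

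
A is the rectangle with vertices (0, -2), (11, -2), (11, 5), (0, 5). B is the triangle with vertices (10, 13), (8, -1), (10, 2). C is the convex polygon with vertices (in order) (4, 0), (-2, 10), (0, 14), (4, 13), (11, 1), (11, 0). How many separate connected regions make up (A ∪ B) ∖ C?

(A ∪ B) ∖ C splits into 2 disjoint pieces (area 9.2381, area 34.5).

2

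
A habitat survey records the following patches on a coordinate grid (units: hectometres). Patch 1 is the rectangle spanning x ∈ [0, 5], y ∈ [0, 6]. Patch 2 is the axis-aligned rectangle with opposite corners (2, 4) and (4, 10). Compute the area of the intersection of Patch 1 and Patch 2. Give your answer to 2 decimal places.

|Patch 1∩Patch 2|: x∈[2,4], y∈[4,6] → 2·2 = 4.

4.00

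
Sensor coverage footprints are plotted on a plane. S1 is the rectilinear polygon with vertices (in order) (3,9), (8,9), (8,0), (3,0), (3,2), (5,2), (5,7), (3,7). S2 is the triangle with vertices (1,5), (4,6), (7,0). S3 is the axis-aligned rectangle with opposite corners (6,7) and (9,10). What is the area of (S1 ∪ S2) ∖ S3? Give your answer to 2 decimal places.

|S1 ∪ S2| = 43.1.
|(S1 ∪ S2) ∩ S3| = 4.
|(S1 ∪ S2) ∖ S3| = 43.1 − 4 = 39.10.

39.10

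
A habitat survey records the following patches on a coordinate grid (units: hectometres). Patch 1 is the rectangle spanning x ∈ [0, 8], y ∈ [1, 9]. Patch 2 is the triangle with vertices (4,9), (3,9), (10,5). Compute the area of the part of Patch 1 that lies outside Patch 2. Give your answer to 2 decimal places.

|Patch 1| = 64, |Patch 1∩Patch 2| = 1.8095.
|Patch 1 ∖ Patch 2| = |Patch 1| − |Patch 1∩Patch 2| = 64 − 1.8095 = 62.19.

62.19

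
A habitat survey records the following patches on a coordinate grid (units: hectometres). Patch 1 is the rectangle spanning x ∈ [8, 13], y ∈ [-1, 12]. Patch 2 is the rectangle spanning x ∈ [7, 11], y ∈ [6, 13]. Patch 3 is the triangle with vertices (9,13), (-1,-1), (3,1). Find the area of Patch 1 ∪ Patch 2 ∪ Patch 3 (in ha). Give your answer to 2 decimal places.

91.80

By inclusion–exclusion:
Individual areas: |Patch 1| = 65, |Patch 2| = 28, |Patch 3| = 18.
|Patch 1∩Patch 2|: x∈[8,11], y∈[6,12] → 3·6 = 18.
|Patch 1∩Patch 3| = 0.1929.
|Patch 2∩Patch 3| = 1.2.
|Patch 1∩Patch 2∩Patch 3| = 0.1929.
|Patch 1 ∪ Patch 2 ∪ Patch 3| = 111 − 19.3929 + 0.1929 = 91.80.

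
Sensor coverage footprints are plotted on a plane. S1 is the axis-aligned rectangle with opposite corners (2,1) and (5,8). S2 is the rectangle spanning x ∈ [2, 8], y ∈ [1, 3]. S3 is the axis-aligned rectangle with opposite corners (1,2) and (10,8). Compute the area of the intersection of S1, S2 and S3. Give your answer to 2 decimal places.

3.00

The intersection is the polygon with vertices (2,3), (5,3), (5,2), (2,2).
By the shoelace formula its area is 3.00.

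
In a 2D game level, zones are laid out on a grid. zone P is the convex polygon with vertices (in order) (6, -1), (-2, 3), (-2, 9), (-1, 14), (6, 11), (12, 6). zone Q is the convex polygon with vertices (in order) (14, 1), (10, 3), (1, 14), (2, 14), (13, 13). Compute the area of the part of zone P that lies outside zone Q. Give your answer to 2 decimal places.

|zone P| = 127, |zone P∩zone Q| = 25.5603.
|zone P ∖ zone Q| = |zone P| − |zone P∩zone Q| = 127 − 25.5603 = 101.44.

101.44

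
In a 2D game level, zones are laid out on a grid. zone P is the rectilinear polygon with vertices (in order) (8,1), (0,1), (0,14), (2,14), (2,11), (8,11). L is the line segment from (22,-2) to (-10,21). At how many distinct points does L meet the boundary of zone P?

The segment meets the boundary at (0,13.812), (2,12.375), (8,8.062), (3.913,11).

4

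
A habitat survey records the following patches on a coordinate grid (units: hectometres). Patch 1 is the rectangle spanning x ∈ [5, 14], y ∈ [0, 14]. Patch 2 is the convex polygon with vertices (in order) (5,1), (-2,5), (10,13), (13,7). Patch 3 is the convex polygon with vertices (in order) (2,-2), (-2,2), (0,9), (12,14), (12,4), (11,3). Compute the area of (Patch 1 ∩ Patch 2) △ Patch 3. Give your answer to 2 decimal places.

|Patch 1 ∩ Patch 2| = 54.6667.
|(Patch 1 ∩ Patch 2) ∩ Patch 3| = 53.2917.
|(Patch 1 ∩ Patch 2) △ Patch 3| = 54.6667 + 141 − 106.5833 = 89.08.

89.08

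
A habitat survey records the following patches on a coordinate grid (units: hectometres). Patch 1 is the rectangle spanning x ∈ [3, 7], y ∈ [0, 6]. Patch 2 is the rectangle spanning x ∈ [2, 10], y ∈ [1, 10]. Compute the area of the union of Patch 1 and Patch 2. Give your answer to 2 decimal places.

76.00

By inclusion–exclusion:
Individual areas: |Patch 1| = 24, |Patch 2| = 72.
|Patch 1∩Patch 2|: x∈[3,7], y∈[1,6] → 4·5 = 20.
|Patch 1 ∪ Patch 2| = 96 − 20 = 76.00.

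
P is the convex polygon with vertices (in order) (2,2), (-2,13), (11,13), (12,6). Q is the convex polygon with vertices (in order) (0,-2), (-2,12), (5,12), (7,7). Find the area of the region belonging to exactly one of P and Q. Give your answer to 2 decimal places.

|P| = 108.5, |Q| = 75.5, |P∩Q| = 53.1012.
|P △ Q| = |P| + |Q| − 2·|P∩Q| = 108.5 + 75.5 − 106.2023 = 77.80.

77.80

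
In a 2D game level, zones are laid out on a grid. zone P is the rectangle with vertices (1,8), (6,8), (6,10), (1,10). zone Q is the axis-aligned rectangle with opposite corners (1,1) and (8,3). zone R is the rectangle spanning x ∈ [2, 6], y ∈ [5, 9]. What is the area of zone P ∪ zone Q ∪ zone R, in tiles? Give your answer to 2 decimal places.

By inclusion–exclusion:
Individual areas: |zone P| = 10, |zone Q| = 14, |zone R| = 16.
|zone P∩zone Q| = 0 (no overlap).
|zone P∩zone R|: x∈[2,6], y∈[8,9] → 4·1 = 4.
|zone Q∩zone R| = 0 (no overlap).
|zone P∩zone Q∩zone R| = 0.
|zone P ∪ zone Q ∪ zone R| = 40 − 4 + 0 = 36.00.

36.00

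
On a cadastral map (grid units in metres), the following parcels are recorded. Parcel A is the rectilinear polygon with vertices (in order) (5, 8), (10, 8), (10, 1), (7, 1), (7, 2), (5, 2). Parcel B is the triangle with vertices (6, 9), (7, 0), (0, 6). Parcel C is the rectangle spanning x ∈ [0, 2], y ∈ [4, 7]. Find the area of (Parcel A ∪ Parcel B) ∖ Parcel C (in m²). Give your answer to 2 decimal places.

50.12

|Parcel A ∪ Parcel B| = 52.8333.
|(Parcel A ∪ Parcel B) ∩ Parcel C| = 2.7143.
|(Parcel A ∪ Parcel B) ∖ Parcel C| = 52.8333 − 2.7143 = 50.12.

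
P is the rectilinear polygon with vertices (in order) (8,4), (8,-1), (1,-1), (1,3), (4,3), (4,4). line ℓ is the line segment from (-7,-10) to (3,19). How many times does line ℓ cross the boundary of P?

0

The segment lies entirely outside P and never meets its boundary.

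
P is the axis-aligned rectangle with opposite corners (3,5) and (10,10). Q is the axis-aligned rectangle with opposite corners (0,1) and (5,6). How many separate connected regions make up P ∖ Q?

P ∖ Q is a single connected region.

1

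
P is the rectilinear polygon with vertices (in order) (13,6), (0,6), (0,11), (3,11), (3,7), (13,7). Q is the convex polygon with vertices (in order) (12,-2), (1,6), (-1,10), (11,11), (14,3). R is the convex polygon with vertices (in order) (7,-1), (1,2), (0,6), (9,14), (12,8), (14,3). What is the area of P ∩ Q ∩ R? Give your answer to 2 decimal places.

The intersection is the polygon with vertices (0.692,6.615), (3,8.667), (3,7), (12.4,7), (12.8,6), (1,6).
By the shoelace formula its area is 13.29.

13.29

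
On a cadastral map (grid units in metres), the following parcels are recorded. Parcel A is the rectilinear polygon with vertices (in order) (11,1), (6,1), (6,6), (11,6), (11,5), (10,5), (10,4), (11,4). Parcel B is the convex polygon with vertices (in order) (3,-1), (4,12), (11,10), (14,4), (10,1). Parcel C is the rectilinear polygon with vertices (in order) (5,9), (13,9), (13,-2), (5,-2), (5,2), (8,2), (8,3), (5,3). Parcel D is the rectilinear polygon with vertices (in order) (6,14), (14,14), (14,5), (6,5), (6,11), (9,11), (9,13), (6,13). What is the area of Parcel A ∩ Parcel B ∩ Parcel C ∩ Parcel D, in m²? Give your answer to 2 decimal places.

The intersection is the polygon with vertices (6,6), (11,6), (11,5), (10,5), (6,5).
By the shoelace formula its area is 5.00.

5.00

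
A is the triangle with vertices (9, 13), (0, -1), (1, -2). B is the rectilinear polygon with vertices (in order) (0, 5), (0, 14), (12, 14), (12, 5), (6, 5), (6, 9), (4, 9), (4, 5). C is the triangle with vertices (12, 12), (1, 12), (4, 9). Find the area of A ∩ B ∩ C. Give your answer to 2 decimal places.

The intersection is the polygon with vertices (7.583,10.344), (7.2,10.2), (8.357,12), (8.467,12).
By the shoelace formula its area is 0.35.

0.35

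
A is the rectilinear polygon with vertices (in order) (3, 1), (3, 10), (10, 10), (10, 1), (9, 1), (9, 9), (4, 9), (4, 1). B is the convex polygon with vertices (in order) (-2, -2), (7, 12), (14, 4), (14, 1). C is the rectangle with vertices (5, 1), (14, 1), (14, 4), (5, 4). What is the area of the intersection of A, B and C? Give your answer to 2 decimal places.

3.00

The intersection is the polygon with vertices (10,1), (9,1), (9,4), (10,4).
By the shoelace formula its area is 3.00.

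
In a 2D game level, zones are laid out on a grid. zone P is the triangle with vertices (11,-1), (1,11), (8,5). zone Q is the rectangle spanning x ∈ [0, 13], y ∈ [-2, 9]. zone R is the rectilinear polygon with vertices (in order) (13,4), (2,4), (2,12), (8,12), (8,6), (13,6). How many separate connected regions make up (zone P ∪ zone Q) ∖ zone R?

(zone P ∪ zone Q) ∖ zone R splits into 3 disjoint pieces (area 0.1714, area 15, area 88).

3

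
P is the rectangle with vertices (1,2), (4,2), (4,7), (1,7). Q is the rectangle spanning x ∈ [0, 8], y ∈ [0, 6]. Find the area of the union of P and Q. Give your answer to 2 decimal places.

51.00

By inclusion–exclusion:
Individual areas: |P| = 15, |Q| = 48.
|P∩Q|: x∈[1,4], y∈[2,6] → 3·4 = 12.
|P ∪ Q| = 63 − 12 = 51.00.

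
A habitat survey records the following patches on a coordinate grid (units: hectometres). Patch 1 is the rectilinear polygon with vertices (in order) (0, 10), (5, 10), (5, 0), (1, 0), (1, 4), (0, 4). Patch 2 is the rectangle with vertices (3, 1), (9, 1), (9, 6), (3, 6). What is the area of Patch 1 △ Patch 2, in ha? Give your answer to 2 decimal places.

56.00

|Patch 1| = 46, |Patch 2| = 30, |Patch 1∩Patch 2| = 10.
|Patch 1 △ Patch 2| = |Patch 1| + |Patch 2| − 2·|Patch 1∩Patch 2| = 46 + 30 − 20 = 56.00.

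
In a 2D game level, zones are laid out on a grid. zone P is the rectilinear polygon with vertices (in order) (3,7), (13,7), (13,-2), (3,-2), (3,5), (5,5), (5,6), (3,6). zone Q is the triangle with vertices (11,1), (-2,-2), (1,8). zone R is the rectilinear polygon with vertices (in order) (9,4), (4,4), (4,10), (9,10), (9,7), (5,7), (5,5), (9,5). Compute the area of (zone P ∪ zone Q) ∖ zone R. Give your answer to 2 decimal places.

113.71

|zone P ∪ zone Q| = 120.2582.
|(zone P ∪ zone Q) ∩ zone R| = 6.55.
|(zone P ∪ zone Q) ∖ zone R| = 120.2582 − 6.55 = 113.71.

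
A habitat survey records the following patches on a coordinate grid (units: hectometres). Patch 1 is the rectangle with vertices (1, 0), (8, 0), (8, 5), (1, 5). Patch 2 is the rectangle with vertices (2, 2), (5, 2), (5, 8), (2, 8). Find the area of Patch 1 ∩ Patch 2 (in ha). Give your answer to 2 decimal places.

|Patch 1∩Patch 2|: x∈[2,5], y∈[2,5] → 3·3 = 9.

9.00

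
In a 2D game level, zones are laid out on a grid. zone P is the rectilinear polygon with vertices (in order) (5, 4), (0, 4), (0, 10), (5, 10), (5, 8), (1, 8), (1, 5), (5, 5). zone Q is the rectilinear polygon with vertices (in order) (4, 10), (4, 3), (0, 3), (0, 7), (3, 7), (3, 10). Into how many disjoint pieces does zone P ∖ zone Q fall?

3

zone P ∖ zone Q splits into 3 disjoint pieces (area 1, area 7, area 2).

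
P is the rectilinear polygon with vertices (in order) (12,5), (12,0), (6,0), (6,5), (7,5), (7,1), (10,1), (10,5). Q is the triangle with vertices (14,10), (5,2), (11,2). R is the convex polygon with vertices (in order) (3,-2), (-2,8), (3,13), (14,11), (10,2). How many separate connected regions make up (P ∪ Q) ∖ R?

1

(P ∪ Q) ∖ R is a single connected region.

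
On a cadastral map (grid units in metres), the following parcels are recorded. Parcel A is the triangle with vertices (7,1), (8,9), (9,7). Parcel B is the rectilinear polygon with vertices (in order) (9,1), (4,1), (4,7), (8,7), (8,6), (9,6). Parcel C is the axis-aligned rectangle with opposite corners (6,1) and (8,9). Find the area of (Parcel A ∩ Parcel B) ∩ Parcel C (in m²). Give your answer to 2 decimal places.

The region (Parcel A ∩ Parcel B) ∩ Parcel C is the polygon with vertices (8,7), (8,6), (8,4), (7,1), (7.75,7).
By the shoelace formula its area is 2.25.

2.25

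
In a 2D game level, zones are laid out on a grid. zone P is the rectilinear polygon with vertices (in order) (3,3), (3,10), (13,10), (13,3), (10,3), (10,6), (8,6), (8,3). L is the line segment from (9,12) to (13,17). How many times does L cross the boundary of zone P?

0

The segment lies entirely outside zone P and never meets its boundary.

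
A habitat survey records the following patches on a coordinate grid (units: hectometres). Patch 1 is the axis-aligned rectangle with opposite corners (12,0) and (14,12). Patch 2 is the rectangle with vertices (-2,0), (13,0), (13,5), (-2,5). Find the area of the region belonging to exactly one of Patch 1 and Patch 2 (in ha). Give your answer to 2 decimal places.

89.00

|Patch 1∩Patch 2|: x∈[12,13], y∈[0,5] → 1·5 = 5.
|Patch 1 △ Patch 2| = |Patch 1| + |Patch 2| − 2·|Patch 1∩Patch 2| = 24 + 75 − 10 = 89.00.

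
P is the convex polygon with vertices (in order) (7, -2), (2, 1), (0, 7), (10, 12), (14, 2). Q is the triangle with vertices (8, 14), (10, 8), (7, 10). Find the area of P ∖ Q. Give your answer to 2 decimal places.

113.07

|P| = 117.5, |P∩Q| = 4.4286.
|P ∖ Q| = |P| − |P∩Q| = 117.5 − 4.4286 = 113.07.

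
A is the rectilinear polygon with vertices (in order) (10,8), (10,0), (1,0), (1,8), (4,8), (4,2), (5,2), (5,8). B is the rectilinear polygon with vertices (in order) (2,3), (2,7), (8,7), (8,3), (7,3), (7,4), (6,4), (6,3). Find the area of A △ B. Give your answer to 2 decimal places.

51.00

|A| = 66, |B| = 23, |A∩B| = 19.
|A △ B| = |A| + |B| − 2·|A∩B| = 66 + 23 − 38 = 51.00.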